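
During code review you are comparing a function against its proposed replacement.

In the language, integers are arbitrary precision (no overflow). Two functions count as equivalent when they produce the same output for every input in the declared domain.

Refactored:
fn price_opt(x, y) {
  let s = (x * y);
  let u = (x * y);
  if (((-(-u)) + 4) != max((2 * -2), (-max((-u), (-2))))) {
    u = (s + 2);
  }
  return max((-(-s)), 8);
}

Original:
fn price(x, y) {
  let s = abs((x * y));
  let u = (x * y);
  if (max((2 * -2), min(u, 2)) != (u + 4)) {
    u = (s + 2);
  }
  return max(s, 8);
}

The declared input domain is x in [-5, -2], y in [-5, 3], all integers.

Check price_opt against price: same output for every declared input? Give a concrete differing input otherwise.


x=-5, y=2 yields 10 from price but 8 from price_opt.
verdict: not equivalent; witness: x=-5, y=2


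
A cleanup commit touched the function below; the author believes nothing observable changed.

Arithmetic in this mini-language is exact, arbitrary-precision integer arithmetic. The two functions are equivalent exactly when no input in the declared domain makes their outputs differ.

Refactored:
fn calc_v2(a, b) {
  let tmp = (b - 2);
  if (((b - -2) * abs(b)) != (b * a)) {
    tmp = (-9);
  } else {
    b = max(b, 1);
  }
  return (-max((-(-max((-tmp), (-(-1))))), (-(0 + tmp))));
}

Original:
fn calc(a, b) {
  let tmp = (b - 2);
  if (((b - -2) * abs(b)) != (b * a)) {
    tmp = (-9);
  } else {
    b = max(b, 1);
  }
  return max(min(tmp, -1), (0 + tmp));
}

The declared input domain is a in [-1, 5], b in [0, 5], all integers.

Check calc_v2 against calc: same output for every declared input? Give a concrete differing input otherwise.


There is a counterexample at a=4, b=2: 0 on one side, -1 on the other.
calc: tmp := 0 | (((b - -2) * abs(b)) != (b * a)): false | b := 2 | result 0
calc_v2: tmp := 0 | (((b - -2) * abs(b)) != (b * a)): false | b := 2 | result -1
verdict: not equivalent; witness: a=4, b=2


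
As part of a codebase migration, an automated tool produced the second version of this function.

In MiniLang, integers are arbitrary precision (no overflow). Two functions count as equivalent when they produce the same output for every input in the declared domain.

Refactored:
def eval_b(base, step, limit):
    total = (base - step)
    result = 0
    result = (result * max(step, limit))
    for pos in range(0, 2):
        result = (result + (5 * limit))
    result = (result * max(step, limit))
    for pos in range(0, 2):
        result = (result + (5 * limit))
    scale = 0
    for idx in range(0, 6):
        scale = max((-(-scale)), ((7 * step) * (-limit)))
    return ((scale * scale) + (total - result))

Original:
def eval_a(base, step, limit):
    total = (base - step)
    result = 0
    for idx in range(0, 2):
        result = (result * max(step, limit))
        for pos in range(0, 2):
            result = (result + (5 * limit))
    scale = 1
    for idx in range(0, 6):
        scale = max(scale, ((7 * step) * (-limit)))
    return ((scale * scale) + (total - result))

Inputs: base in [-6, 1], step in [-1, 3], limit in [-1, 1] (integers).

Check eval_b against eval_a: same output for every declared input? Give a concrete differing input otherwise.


There is a counterexample at base=-6, step=-1, limit=-1: -4 on one side, -5 on the other.
eval_a: total := -5 | result := 0 | iter idx=0: | result := 0 | iter pos=0: | result := -5 | iter pos=1: | result := -10 | iter idx=1: | result := 10 | iter pos=0: | result := 5 | iter pos=1: | result := 0 | scale := 1 | iter idx=0: | scale := 1 | iter idx=1: | scale := 1 | iter idx=2: | scale := 1 | iter idx=3: | scale := 1 | iter idx=4: | scale := 1 | iter idx=5: | scale := 1 | result -4
eval_b: total := -5 | result := 0 | result := 0 | iter pos=0: | result := -5 | iter pos=1: | result := -10 | result := 10 | iter pos=0: | result := 5 | iter pos=1: | result := 0 | scale := 0 | iter idx=0: | scale := 0 | iter idx=1: | scale := 0 | iter idx=2: | scale := 0 | iter idx=3: | scale := 0 | iter idx=4: | scale := 0 | iter idx=5: | scale := 0 | result -5
verdict: not equivalent; witness: base=-6, step=-1, limit=-1


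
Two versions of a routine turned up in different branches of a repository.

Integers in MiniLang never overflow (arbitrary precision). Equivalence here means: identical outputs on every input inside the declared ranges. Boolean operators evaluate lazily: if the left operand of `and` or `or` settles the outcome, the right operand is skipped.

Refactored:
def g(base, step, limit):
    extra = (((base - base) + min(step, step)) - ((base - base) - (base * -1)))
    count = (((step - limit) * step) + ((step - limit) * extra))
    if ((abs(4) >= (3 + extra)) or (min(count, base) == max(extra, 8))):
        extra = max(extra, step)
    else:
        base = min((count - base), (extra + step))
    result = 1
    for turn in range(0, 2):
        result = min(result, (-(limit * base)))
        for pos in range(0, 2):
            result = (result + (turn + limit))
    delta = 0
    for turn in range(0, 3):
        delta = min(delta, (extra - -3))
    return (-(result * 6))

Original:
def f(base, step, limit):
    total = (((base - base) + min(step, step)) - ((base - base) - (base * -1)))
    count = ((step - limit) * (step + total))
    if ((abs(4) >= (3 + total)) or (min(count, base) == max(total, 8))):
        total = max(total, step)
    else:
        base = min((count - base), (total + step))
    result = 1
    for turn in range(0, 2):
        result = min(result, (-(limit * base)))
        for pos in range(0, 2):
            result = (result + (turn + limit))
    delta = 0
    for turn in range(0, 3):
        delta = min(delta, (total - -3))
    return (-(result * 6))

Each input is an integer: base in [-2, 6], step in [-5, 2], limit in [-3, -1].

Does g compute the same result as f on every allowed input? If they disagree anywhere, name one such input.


Side by side, the visible changes include: local variable names differ; arithmetic usage differs.
Tracing base=1, step=0, limit=-3: f: total becomes -1; next count becomes -3; next ((abs(4) >= (3 + total)) or (min(count, base) == max(total, 8))) evaluates to true; next total becomes 0; next result becomes 1; next at turn=0:; next result becomes 1; next at pos=0:; next result becomes -2; next at pos=1:; next result becomes -5; next at turn=1:; next result becomes -5; next at pos=0:; next result becomes -7; next at pos=1:; next result becomes -9; next delta becomes 0; next at turn=0:; next delta becomes 0; next at turn=1:; next delta becomes 0; next at turn=2:; next delta becomes 0; next final value 54 | g: extra becomes -1; next count becomes -3; next ((abs(4) >= (3 + extra)) or (min(count, base) == max(extra, 8))) evaluates to true; next extra becomes 0; next result becomes 1; next at turn=0:; next result becomes 1; next at pos=0:; next result becomes -2; next at pos=1:; next result becomes -5; next at turn=1:; next result becomes -5; next at pos=0:; next result becomes -7; next at pos=1:; next result becomes -9; next delta becomes 0; next at turn=0:; next delta becomes 0; next at turn=1:; next delta becomes 0; next at turn=2:; next delta becomes 0; next final value 54 — matching result 54.
An exhaustive pass over the 216 declared inputs shows identical outputs.
verdict: equivalent


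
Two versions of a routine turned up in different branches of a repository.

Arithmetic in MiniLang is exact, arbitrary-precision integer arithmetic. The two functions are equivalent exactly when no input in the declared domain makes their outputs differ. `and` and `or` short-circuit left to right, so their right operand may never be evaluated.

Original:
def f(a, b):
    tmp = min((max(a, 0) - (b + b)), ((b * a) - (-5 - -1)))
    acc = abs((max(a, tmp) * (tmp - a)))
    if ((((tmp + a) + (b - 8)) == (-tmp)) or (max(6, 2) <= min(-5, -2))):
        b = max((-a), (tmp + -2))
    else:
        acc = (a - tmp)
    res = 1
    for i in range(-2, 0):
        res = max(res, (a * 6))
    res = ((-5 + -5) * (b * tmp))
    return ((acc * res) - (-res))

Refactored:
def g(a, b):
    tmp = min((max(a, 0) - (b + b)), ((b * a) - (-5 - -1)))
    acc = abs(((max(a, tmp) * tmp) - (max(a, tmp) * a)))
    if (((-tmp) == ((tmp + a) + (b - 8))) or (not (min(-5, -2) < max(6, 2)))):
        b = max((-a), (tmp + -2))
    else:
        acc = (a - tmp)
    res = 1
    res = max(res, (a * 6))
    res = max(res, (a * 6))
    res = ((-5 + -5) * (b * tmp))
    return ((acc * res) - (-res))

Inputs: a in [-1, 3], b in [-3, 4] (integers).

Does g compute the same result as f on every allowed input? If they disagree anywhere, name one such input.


Equivalent — the differences include arithmetic usage differs; comparison usage differs; local variable names differ; loop structure differs; min/max/abs usage differs; constant usage differs; boolean connective usage differs, yet no declared input distinguishes the two.
As a probe, take a=2, b=0: f runs tmp = 2; acc = 0; ((((tmp + a) + (b - 8)) == (-tmp)) or (max(6, 2) <= min(-5, -2))) -> false; acc = 0; res = 1; [i=-2]; res = 12; [i=-1]; res = 12; res = 0; return 0; g runs tmp = 2; acc = 0; (((-tmp) == ((tmp + a) + (b - 8))) or (not (min(-5, -2) < max(6, 2)))) -> false; acc = 0; res = 1; res = 12; res = 12; res = 0; return 0; both end at 0.
An exhaustive pass over the 40 declared inputs shows identical outputs.
verdict: equivalent


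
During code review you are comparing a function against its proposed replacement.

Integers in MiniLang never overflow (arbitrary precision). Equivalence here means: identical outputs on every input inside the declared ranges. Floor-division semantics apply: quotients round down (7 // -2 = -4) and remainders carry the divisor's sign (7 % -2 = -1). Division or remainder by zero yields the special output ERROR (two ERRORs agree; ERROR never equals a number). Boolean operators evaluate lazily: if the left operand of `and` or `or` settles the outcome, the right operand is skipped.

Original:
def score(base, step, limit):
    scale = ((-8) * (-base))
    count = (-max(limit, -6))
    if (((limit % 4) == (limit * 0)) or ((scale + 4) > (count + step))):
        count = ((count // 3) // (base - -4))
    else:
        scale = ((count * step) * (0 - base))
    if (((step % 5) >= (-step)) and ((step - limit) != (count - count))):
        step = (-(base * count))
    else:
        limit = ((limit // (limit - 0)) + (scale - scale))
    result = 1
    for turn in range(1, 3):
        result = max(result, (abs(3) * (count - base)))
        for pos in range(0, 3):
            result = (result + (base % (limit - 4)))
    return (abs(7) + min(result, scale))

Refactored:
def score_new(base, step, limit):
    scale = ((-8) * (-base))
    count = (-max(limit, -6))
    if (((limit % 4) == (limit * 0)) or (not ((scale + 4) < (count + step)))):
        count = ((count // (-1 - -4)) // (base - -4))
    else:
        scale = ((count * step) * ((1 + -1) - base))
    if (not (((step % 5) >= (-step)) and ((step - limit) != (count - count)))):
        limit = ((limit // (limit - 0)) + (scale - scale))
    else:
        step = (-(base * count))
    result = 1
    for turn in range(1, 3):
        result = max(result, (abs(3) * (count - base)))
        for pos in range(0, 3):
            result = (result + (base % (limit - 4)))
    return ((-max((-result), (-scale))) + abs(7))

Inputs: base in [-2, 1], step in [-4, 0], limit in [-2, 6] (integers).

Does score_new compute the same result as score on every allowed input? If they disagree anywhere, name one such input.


The rewrite breaks on base=-1, step=-3, limit=1, where the results are 4 and -1.
score: scale := -8 | count := -1 | (((limit % 4) == (limit * 0)) or ((scale + 4) > (count + step))): false | scale := 3 | (((step % 5) >= (-step)) and ((step - limit) != (count - count))): false | limit := 1 | result := 1 | iter turn=1: | result := 1 | iter pos=0: | result := 0 | iter pos=1: | result := -1 | iter pos=2: | result := -2 | iter turn=2: | result := 0 | iter pos=0: | result := -1 | iter pos=1: | result := -2 | iter pos=2: | result := -3 | result 4
score_new: scale := -8 | count := -1 | (((limit % 4) == (limit * 0)) or (not ((scale + 4) < (count + step)))): true | count := -1 | (not (((step % 5) >= (-step)) and ((step - limit) != (count - count)))): true | limit := 1 | result := 1 | iter turn=1: | result := 1 | iter pos=0: | result := 0 | iter pos=1: | result := -1 | iter pos=2: | result := -2 | iter turn=2: | result := 0 | iter pos=0: | result := -1 | iter pos=1: | result := -2 | iter pos=2: | result := -3 | result -1
verdict: not equivalent; witness: base=-1, step=-3, limit=1


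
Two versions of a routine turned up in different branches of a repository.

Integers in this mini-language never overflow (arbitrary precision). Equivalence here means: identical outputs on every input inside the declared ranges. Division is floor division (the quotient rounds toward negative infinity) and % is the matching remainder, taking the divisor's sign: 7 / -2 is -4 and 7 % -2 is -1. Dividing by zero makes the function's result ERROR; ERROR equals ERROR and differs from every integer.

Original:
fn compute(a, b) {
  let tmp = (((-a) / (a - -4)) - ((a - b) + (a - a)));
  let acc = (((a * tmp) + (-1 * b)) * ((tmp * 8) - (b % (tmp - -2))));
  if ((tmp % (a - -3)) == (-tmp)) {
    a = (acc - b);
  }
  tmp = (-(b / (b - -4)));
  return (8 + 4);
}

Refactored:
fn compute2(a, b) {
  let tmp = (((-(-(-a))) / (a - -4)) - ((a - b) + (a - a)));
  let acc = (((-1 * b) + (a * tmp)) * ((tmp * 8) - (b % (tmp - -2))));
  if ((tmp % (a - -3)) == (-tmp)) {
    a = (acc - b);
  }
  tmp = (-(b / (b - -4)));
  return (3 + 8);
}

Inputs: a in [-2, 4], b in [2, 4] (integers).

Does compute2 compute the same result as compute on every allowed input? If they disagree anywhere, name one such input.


Evaluate both at a=-2, b=2.
compute: tmp=5, then acc=-456, then ((tmp % (a - -3)) == (-tmp)) is false, then tmp=0, then returns 12
compute2: tmp=5, then acc=-456, then ((tmp % (a - -3)) == (-tmp)) is false, then tmp=0, then returns 11
12 vs 11 — the two versions disagree here.
verdict: not equivalent; witness: a=-2, b=2


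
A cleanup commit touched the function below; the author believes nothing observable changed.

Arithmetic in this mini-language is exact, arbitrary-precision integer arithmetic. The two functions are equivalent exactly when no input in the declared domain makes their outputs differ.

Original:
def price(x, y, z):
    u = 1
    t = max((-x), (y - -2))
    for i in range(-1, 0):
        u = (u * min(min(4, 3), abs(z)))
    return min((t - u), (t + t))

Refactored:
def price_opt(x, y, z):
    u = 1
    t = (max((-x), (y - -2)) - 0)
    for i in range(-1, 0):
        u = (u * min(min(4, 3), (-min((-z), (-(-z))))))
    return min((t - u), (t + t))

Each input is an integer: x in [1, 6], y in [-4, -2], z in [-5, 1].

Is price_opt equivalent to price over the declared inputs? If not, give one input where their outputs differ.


The two are interchangeable: arithmetic usage differs, and constant usage differs, and min/max/abs usage differs, and every declared input agrees.
One worked example (x=2, y=-4, z=-2) — price: u=1, then t=-2, then (i=-1), then u=2, then returns -4; price_opt: u=1, then t=-2, then (i=-1), then u=2, then returns -4; agreement on -4.
Every one of the 126 inputs gives matching results.
verdict: equivalent


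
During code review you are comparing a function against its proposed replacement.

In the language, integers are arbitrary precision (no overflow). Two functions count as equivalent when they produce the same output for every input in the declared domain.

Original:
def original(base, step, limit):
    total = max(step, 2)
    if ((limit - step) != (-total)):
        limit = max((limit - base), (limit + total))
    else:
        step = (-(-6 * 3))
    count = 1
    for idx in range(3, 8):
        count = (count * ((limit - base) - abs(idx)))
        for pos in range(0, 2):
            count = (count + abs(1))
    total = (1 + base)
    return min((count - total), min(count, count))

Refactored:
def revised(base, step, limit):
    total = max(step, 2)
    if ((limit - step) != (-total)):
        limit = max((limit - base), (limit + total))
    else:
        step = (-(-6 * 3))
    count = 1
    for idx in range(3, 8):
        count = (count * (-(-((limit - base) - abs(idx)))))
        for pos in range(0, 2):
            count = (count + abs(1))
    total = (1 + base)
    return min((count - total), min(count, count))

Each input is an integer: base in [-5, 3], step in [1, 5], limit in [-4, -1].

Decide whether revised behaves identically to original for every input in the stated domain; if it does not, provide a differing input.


Reading the diff, among the changes: same computation, different form.
Spot check at base=-5, step=1, limit=-3 — original: total becomes 2; next ((limit - step) != (-total)) evaluates to true; next limit becomes 2; next count becomes 1; next at idx=3:; next count becomes 4; next at pos=0:; next count becomes 5; next at pos=1:; next count becomes 6; next at idx=4:; next count becomes 18; next at pos=0:; next count becomes 19; next at pos=1:; next count becomes 20; next at idx=5:; next count becomes 40; next at pos=0:; next count becomes 41; next at pos=1:; next count becomes 42; next at idx=6:; next count becomes 42; next at pos=0:; next count becomes 43; next at pos=1:; next count becomes 44; next at idx=7:; next count becomes 0; next at pos=0:; next count becomes 1; next at pos=1:; next count becomes 2; next total becomes -4; next final value 2. revised: total becomes 2; next ((limit - step) != (-total)) evaluates to true; next limit becomes 2; next count becomes 1; next at idx=3:; next count becomes 4; next at pos=0:; next count becomes 5; next at pos=1:; next count becomes 6; next at idx=4:; next count becomes 18; next at pos=0:; next count becomes 19; next at pos=1:; next count becomes 20; next at idx=5:; next count becomes 40; next at pos=0:; next count becomes 41; next at pos=1:; next count becomes 42; next at idx=6:; next count becomes 42; next at pos=0:; next count becomes 43; next at pos=1:; next count becomes 44; next at idx=7:; next count becomes 0; next at pos=0:; next count becomes 1; next at pos=1:; next count becomes 2; next total becomes -4; next final value 2. Both give 2.
Across all 180 domain points the two functions coincide.
verdict: equivalent


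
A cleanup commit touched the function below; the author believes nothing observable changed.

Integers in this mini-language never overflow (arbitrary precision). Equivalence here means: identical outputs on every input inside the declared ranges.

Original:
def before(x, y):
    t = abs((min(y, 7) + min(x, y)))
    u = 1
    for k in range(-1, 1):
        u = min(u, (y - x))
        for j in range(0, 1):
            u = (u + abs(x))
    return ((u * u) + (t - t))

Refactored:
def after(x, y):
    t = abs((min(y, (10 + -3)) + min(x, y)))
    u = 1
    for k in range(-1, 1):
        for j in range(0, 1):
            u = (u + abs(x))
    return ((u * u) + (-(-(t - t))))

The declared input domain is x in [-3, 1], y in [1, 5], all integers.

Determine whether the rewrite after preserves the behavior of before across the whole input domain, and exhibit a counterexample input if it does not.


Run the pair on x=1, y=1.
before: t := 2 | u := 1 | iter k=-1: | u := 0 | iter j=0: | u := 1 | iter k=0: | u := 0 | iter j=0: | u := 1 | result 1
after: t := 2 | u := 1 | iter k=-1: | iter j=0: | u := 2 | iter k=0: | iter j=0: | u := 3 | result 9
1 against 9: the behavior changed.
verdict: not equivalent; witness: x=1, y=1


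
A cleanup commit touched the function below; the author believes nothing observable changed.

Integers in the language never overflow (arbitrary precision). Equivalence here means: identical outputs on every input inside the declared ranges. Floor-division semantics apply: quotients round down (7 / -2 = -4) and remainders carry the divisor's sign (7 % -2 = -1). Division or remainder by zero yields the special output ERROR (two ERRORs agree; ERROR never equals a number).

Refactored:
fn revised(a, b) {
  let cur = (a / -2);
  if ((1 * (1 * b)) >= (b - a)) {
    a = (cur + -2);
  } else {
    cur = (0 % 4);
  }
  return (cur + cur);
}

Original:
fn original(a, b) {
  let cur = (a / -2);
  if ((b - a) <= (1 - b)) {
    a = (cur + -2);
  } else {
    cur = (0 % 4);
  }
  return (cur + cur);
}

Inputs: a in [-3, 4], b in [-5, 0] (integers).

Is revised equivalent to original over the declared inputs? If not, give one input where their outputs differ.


Try a=-3, b=-5.
original: cur = 1; ((b - a) <= (1 - b)) -> true; a = -1; return 2
revised: cur = 1; ((1 * (1 * b)) >= (b - a)) -> false; cur = 0; return 0
2 against 0: the behavior changed.
verdict: not equivalent; witness: a=-3, b=-5


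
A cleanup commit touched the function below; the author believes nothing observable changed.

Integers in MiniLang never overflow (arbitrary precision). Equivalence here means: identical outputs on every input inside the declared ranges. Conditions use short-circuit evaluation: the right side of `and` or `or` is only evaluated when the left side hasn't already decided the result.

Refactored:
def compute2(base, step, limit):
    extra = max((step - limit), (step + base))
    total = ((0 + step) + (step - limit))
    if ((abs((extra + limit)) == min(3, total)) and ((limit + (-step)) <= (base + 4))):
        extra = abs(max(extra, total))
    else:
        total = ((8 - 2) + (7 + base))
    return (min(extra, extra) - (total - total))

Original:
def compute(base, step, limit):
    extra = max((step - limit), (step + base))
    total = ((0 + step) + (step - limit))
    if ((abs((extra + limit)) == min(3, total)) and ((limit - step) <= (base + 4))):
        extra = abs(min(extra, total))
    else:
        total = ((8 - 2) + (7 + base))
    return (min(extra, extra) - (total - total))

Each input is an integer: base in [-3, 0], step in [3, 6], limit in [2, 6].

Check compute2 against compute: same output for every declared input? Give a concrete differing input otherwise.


Evaluate both at base=-3, step=3, limit=2.
compute: extra = 1; total = 4; ((abs((extra + limit)) == min(3, total)) and ((limit - step) <= (base + 4))) -> true; extra = 1; return 1
compute2: extra = 1; total = 4; ((abs((extra + limit)) == min(3, total)) and ((limit + (-step)) <= (base + 4))) -> true; extra = 4; return 4
1 != 4, so the rewrite changes behavior.
verdict: not equivalent; witness: base=-3, step=3, limit=2


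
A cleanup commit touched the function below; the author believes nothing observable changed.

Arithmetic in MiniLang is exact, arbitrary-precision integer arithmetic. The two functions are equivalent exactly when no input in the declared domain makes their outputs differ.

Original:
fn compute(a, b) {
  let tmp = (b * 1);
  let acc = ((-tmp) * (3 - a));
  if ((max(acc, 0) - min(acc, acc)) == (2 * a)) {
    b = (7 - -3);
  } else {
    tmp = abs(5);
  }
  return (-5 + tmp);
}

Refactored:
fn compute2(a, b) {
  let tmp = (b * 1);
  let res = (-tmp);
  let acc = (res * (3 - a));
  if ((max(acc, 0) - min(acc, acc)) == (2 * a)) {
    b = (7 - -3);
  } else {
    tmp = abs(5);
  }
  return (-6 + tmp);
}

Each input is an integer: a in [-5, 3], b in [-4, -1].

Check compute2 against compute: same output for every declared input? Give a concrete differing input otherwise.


Consider the input a=-5, b=-4.
compute: tmp = -4; acc = 32; ((max(acc, 0) - min(acc, acc)) == (2 * a)) -> false; tmp = 5; return 0
compute2: tmp = -4; res = 4; acc = 32; ((max(acc, 0) - min(acc, acc)) == (2 * a)) -> false; tmp = 5; return -1
0 against -1: the behavior changed.
verdict: not equivalent; witness: a=-5, b=-4


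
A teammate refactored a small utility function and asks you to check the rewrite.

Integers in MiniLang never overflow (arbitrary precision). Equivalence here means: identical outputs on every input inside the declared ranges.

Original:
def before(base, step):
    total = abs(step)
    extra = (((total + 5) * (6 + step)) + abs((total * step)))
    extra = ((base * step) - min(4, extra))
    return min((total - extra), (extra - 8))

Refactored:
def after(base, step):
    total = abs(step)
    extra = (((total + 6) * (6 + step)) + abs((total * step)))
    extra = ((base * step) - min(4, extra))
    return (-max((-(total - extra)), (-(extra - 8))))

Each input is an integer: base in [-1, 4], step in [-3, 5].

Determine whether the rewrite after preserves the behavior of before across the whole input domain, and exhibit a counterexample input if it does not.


The suspicious edit (`5` became `6`) never changes the result for any input inside the declared domain.
One worked example (base=3, step=4) — before: total=4, then extra=106, then extra=8, then returns -4; after: total=4, then extra=116, then extra=8, then returns -4; agreement on -4.
Sweeping the whole domain (54 inputs) finds no disagreement.
verdict: equivalent


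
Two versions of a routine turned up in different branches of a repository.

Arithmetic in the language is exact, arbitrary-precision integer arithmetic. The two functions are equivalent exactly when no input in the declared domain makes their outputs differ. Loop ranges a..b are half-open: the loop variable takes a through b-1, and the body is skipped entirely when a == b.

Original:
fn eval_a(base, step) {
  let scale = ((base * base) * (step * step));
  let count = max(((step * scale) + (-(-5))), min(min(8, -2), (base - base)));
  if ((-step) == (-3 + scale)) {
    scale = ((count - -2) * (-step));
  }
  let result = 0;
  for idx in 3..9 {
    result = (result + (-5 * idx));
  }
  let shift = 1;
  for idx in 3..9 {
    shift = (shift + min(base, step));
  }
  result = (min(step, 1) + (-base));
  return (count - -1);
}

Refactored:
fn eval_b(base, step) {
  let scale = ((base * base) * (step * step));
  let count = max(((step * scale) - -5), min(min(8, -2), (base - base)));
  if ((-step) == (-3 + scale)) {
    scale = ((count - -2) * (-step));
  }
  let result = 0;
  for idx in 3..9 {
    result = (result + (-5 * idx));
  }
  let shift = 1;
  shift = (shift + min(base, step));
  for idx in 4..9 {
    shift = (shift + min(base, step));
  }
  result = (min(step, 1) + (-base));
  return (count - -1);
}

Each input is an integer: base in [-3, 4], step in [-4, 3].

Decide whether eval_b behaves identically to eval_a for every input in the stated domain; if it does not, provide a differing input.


This is a faithful refactor — min/max/abs usage differs, and arithmetic usage differs, and statement counts differ, and loop structure differs, but the computed results match everywhere.
As a probe, take base=4, step=0: eval_a runs scale := 0 | count := 5 | ((-step) == (-3 + scale)): false | result := 0 | iter idx=3: | result := -15 | iter idx=4: | result := -35 | iter idx=5: | result := -60 | iter idx=6: | result := -90 | iter idx=7: | result := -125 | iter idx=8: | result := -165 | shift := 1 | iter idx=3: | shift := 1 | iter idx=4: | shift := 1 | iter idx=5: | shift := 1 | iter idx=6: | shift := 1 | iter idx=7: | shift := 1 | iter idx=8: | shift := 1 | result := -4 | result 6; eval_b runs scale := 0 | count := 5 | ((-step) == (-3 + scale)): false | result := 0 | iter idx=3: | result := -15 | iter idx=4: | result := -35 | iter idx=5: | result := -60 | iter idx=6: | result := -90 | iter idx=7: | result := -125 | iter idx=8: | result := -165 | shift := 1 | shift := 1 | iter idx=4: | shift := 1 | iter idx=5: | shift := 1 | iter idx=6: | shift := 1 | iter idx=7: | shift := 1 | iter idx=8: | shift := 1 | result := -4 | result 6; both end at 6.
Checked all 64 inputs in the declared domain: the outputs agree on every one.
verdict: equivalent


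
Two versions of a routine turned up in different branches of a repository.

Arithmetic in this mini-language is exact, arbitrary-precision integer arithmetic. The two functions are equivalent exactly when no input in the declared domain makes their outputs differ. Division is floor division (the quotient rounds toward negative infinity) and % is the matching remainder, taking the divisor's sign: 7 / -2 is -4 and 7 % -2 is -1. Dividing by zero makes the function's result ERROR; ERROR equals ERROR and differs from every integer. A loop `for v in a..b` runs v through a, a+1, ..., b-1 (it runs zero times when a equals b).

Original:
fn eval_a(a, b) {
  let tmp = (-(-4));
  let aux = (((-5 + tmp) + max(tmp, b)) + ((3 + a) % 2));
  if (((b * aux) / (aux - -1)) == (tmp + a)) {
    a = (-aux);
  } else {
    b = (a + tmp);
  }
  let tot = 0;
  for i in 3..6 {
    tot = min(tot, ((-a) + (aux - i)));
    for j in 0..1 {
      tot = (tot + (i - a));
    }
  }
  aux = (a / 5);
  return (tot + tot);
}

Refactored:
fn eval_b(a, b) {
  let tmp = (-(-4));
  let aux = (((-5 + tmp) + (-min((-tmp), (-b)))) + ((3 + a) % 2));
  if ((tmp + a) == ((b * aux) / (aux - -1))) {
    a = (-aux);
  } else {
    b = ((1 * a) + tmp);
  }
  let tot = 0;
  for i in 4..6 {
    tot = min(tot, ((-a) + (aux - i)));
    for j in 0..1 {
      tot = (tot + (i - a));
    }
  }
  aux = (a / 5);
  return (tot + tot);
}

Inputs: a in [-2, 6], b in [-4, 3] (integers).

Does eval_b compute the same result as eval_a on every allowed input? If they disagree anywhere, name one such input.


The rewrite breaks on a=5, b=-4, where the results are -16 and -14.
eval_a: tmp := 4 | aux := 3 | (((b * aux) / (aux - -1)) == (tmp + a)): false | b := 9 | tot := 0 | iter i=3: | tot := -5 | iter j=0: | tot := -7 | iter i=4: | tot := -7 | iter j=0: | tot := -8 | iter i=5: | tot := -8 | iter j=0: | tot := -8 | aux := 1 | result -16
eval_b: tmp := 4 | aux := 3 | ((tmp + a) == ((b * aux) / (aux - -1))): false | b := 9 | tot := 0 | iter i=4: | tot := -6 | iter j=0: | tot := -7 | iter i=5: | tot := -7 | iter j=0: | tot := -7 | aux := 1 | result -14
verdict: not equivalent; witness: a=5, b=-4


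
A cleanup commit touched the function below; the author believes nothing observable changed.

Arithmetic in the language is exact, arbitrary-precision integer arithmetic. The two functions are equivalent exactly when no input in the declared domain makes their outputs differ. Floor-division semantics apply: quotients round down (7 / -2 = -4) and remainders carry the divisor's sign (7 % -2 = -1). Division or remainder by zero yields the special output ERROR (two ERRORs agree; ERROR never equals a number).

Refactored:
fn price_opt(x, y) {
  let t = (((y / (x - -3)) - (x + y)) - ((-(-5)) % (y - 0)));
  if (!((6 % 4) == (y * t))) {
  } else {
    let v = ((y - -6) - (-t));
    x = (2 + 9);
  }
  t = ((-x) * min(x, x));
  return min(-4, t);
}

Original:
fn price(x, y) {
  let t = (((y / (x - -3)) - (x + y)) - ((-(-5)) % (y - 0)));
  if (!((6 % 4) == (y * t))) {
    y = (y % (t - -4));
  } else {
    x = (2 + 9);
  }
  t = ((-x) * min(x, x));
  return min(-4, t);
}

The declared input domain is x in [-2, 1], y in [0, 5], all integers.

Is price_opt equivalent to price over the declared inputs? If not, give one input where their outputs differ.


Run the pair on x=0, y=3.
price: t := -4 | (!((6 % 4) == (y * t))): true | divide-by-zero, output ERROR
price_opt: t := -4 | (!((6 % 4) == (y * t))): true | t := 0 | result -4
ERROR against -4: the behavior changed.
verdict: not equivalent; witness: x=0, y=3


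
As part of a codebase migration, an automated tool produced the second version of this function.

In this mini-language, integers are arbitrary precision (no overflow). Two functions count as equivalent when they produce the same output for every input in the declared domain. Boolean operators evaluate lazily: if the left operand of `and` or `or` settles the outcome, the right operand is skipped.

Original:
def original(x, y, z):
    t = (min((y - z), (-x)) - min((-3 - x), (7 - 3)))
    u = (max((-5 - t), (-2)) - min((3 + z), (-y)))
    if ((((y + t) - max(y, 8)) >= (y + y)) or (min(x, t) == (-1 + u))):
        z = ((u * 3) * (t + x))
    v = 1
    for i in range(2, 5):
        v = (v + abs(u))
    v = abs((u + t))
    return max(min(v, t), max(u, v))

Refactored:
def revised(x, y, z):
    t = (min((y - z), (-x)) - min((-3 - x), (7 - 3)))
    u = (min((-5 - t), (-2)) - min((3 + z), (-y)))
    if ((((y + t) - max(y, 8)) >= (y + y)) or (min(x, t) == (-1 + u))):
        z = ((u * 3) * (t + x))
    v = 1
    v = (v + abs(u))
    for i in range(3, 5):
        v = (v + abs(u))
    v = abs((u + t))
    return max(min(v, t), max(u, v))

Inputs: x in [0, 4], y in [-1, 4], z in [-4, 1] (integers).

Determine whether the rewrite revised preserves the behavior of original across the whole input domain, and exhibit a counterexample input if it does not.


There is a counterexample at x=0, y=-1, z=-4: 2 on one side, 4 on the other.
original: t becomes 3; next u becomes -1; next ((((y + t) - max(y, 8)) >= (y + y)) or (min(x, t) == (-1 + u))) evaluates to false; next v becomes 1; next at i=2:; next v becomes 2; next at i=3:; next v becomes 3; next at i=4:; next v becomes 4; next v becomes 2; next final value 2
revised: t becomes 3; next u becomes -7; next ((((y + t) - max(y, 8)) >= (y + y)) or (min(x, t) == (-1 + u))) evaluates to false; next v becomes 1; next v becomes 8; next at i=3:; next v becomes 15; next at i=4:; next v becomes 22; next v becomes 4; next final value 4
verdict: not equivalent; witness: x=0, y=-1, z=-4


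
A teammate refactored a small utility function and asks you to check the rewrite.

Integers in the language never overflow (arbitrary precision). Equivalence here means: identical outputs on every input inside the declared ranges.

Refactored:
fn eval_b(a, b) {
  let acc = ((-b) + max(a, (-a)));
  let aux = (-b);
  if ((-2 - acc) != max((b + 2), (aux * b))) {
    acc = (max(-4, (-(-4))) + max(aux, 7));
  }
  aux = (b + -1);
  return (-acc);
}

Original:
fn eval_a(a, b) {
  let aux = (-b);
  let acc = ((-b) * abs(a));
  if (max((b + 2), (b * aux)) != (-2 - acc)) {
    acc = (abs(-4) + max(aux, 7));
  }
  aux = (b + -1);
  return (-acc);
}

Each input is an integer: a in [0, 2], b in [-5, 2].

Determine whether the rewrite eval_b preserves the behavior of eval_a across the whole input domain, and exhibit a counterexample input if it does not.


There is a counterexample at a=0, b=-4: 0 on one side, -11 on the other.
eval_a: aux := 4 | acc := 0 | (max((b + 2), (b * aux)) != (-2 - acc)): false | aux := -5 | result 0
eval_b: acc := 4 | aux := 4 | ((-2 - acc) != max((b + 2), (aux * b))): true | acc := 11 | aux := -5 | result -11
verdict: not equivalent; witness: a=0, b=-4


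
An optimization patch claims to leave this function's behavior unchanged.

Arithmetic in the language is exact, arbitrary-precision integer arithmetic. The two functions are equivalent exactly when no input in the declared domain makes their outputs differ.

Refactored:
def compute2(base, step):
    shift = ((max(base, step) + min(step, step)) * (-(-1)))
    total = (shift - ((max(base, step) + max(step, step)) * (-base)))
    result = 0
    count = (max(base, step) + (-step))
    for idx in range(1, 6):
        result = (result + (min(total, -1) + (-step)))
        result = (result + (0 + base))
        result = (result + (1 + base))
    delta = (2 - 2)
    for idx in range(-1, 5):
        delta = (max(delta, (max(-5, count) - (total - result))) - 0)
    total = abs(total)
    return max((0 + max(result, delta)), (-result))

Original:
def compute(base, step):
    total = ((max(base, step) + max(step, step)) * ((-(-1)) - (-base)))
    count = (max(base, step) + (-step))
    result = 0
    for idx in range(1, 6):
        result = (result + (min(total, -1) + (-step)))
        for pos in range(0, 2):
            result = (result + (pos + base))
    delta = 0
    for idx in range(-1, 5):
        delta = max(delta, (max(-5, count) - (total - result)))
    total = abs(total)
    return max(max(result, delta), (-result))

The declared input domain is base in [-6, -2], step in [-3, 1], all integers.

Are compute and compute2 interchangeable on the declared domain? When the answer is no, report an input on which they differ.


Equivalent. The suspicious edit (`max(step, step)` became `min(step, step)`) never changes the result for any input inside the declared domain.
Checked all 25 inputs in the declared domain: the outputs agree on every one.
Tracing base=-4, step=-2: compute: total becomes 12; next count becomes 0; next result becomes 0; next at idx=1:; next result becomes 1; next at pos=0:; next result becomes -3; next at pos=1:; next result becomes -6; next at idx=2:; next result becomes -5; next at pos=0:; next result becomes -9; next at pos=1:; next result becomes -12; next at idx=3:; next result becomes -11; next at pos=0:; next result becomes -15; next at pos=1:; next result becomes -18; next at idx=4:; next result becomes -17; next at pos=0:; next result becomes -21; next at pos=1:; next result becomes -24; next at idx=5:; next result becomes -23; next at pos=0:; next result becomes -27; next at pos=1:; next result becomes -30; next delta becomes 0; next at idx=-1:; next delta becomes 0; next at idx=0:; next delta becomes 0; next at idx=1:; next delta becomes 0; next at idx=2:; next delta becomes 0; next at idx=3:; next delta becomes 0; next at idx=4:; next delta becomes 0; next total becomes 12; next final value 30 | compute2: shift becomes -4; next total becomes 12; next result becomes 0; next count becomes 0; next at idx=1:; next result becomes 1; next result becomes -3; next result becomes -6; next at idx=2:; next result becomes -5; next result becomes -9; next result becomes -12; next at idx=3:; next result becomes -11; next result becomes -15; next result becomes -18; next at idx=4:; next result becomes -17; next result becomes -21; next result becomes -24; next at idx=5:; next result becomes -23; next result becomes -27; next result becomes -30; next delta becomes 0; next at idx=-1:; next delta becomes 0; next at idx=0:; next delta becomes 0; next at idx=1:; next delta becomes 0; next at idx=2:; next delta becomes 0; next at idx=3:; next delta becomes 0; next at idx=4:; next delta becomes 0; next total becomes 12; next final value 30 — matching result 30.
verdict: equivalent


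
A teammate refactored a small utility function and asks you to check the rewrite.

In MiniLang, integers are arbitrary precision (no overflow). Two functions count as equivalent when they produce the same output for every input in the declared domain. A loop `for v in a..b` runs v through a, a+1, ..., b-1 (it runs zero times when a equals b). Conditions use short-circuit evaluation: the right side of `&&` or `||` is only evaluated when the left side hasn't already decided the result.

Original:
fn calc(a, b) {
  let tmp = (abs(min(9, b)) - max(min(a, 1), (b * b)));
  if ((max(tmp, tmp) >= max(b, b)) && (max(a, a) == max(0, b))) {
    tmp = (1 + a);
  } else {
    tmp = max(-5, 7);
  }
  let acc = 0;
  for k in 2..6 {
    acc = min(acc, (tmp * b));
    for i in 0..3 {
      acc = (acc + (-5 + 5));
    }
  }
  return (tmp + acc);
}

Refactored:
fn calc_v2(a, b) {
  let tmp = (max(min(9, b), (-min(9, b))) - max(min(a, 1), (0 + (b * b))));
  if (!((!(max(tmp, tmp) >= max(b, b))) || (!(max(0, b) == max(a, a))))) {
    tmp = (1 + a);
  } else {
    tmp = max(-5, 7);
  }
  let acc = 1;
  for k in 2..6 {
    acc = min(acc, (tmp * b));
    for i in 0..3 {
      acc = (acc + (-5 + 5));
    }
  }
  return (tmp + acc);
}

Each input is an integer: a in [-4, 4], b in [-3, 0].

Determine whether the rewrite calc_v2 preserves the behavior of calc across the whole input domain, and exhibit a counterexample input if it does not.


The one real change (`0` became `1`) has no effect anywhere in the declared ranges.
As a probe, take a=-1, b=-3: calc runs tmp = -6; ((max(tmp, tmp) >= max(b, b)) && (max(a, a) == max(0, b))) -> false; tmp = 7; acc = 0; [k=2]; acc = -21; [i=0]; acc = -21; [i=1]; acc = -21; [i=2]; acc = -21; [k=3]; acc = -21; [i=0]; acc = -21; [i=1]; acc = -21; [i=2]; acc = -21; [k=4]; acc = -21; [i=0]; acc = -21; [i=1]; acc = -21; [i=2]; acc = -21; [k=5]; acc = -21; [i=0]; acc = -21; [i=1]; acc = -21; [i=2]; acc = -21; return -14; calc_v2 runs tmp = -6; (!((!(max(tmp, tmp) >= max(b, b))) || (!(max(0, b) == max(a, a))))) -> false; tmp = 7; acc = 1; [k=2]; acc = -21; [i=0]; acc = -21; [i=1]; acc = -21; [i=2]; acc = -21; [k=3]; acc = -21; [i=0]; acc = -21; [i=1]; acc = -21; [i=2]; acc = -21; [k=4]; acc = -21; [i=0]; acc = -21; [i=1]; acc = -21; [i=2]; acc = -21; [k=5]; acc = -21; [i=0]; acc = -21; [i=1]; acc = -21; [i=2]; acc = -21; return -14; both end at -14.
Checked all 36 inputs in the declared domain: the outputs agree on every one.
verdict: equivalent
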